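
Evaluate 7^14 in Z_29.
By repeated squaring mod 29: 7^{1}≡7, 7^{2}≡20, 7^{4}≡23, 7^{8}≡7. Then 7^{14} = 7^{8+4+2} ≡ 7 × 23 × 20 ≡ 1 mod 29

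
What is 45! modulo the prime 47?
(46)! = (45)! × (46) ≡ -1 (mod 47). So (45)! ≡ -1 × (46)^(-1) ≡ (-1)×(-1) = 1 (mod 47)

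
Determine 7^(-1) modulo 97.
Since 97 is prime, by Fermat 7^(-1) ≡ 7^{95} ≡ 14 (mod 97). Verify: 7 × 14 = 98 ≡ 1 (mod 97)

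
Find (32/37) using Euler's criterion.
(32/37) = 32^{18} mod 37 = -1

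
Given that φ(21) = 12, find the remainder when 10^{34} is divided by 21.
By Euler: 10^{12} ≡ 1 (mod 21) since gcd(10, 21) = 1. 34 = 2×12 + 10. So 10^{34} ≡ 10^{10} ≡ 4 (mod 21)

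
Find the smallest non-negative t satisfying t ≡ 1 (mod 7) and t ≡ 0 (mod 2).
M = 7 × 2 = 14. M₁ = 2, y₁ ≡ 4 (mod 7). M₂ = 7, y₂ ≡ 1 (mod 2). t = 1×2×4 + 0×7×1 ≡ 8 (mod 14)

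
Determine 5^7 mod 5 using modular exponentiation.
By repeated squaring (mod 5): 5^{1}≡0, 5^{2}≡0, 5^{4}≡0. Then 5^{7} = 5^{4+2+1} ≡ 0 × 0 × 0 ≡ 0 (mod 5)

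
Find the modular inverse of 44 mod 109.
Since 109 is prime, by Fermat 44^(-1) ≡ 44^{107} ≡ 57 (mod 109). Verify: 44 × 57 = 2508 ≡ 1 (mod 109)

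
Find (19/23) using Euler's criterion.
(19/23) = 19^{11} mod 23 = -1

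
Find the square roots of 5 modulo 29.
The square roots of 5 mod 29 are 18 and 11. Verify: 18² = 324 ≡ 5 mod 29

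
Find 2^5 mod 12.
By repeated squaring mod 12: 2^{1}≡2, 2^{2}≡4, 2^{4}≡4. Then 2^{5} = 2^{4+1} ≡ 4 × 2 ≡ 8 mod 12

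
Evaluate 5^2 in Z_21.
5^{2} = 25 ≡ 4 (mod 21)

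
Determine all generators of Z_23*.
There are φ(22) = 10 primitive roots mod 23: {5, 7, 10, 11, 14, 15, 17, 19, 20, 21}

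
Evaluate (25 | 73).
(25/73) = 25^{36} mod 73 = 1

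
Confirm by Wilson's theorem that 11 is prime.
(10)! mod 11 = 10. Since this equals -1 (mod 11), Wilson confirms 11 is prime.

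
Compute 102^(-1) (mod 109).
Since 109 is prime, by Fermat 102^(-1) ≡ 102^{107} ≡ 31 (mod 109). Verify: 102 × 31 = 3162 ≡ 1 (mod 109)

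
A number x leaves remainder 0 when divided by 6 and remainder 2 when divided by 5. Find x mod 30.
M = 6 × 5 = 30. M₁ = 5, y₁ ≡ 5 mod 6. M₂ = 6, y₂ ≡ 1 mod 5. x = 0×5×5 + 2×6×1 ≡ 12 mod 30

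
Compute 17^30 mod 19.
Using Fermat: 17^{18} ≡ 1 mod 19. 30 ≡ 12 mod 18. So 17^{30} ≡ 17^{12} ≡ 11 mod 19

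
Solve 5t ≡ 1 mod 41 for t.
Since 41 is prime, by Fermat 5^(-1) ≡ 5^{39} ≡ 33 mod 41. Verify: 5 × 33 = 165 ≡ 1 mod 41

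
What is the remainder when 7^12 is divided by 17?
By repeated squaring mod 17: 7^{1}≡7, 7^{2}≡15, 7^{4}≡4, 7^{8}≡16. Then 7^{12} = 7^{8+4} ≡ 16 × 4 ≡ 13 mod 17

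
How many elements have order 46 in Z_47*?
Number of primitive roots mod 47 = φ(p-1) = φ(46) = 22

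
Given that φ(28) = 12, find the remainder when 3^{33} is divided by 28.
By Euler: 3^{12} ≡ 1 mod 28 since gcd(3, 28) = 1. 33 = 2×12 + 9. So 3^{33} ≡ 3^{9} ≡ 27 mod 28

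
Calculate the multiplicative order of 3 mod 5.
Powers of 3 mod 5: 3^1≡3, 3^2≡4, 3^3≡2, 3^4≡1. So the order of 3 is 4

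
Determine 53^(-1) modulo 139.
Since 139 is prime, by Fermat 53^(-1) ≡ 53^{137} ≡ 21 (mod 139). Verify: 53 × 21 = 1113 ≡ 1 (mod 139)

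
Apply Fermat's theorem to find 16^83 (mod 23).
By Fermat: 16^{22} ≡ 1 (mod 23). 83 = 3×22 + 17. So 16^{83} ≡ 16^{17} ≡ 4 (mod 23)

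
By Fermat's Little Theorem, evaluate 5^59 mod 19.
By Fermat: 5^{18} ≡ 1 mod 19. 59 = 3×18 + 5. So 5^{59} ≡ 5^{5} ≡ 9 mod 19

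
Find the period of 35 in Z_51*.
Powers of 35 mod 51: 35^1≡35, 35^2≡1. Order = 2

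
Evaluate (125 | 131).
(125/131) = 125^{65} mod 131 = 1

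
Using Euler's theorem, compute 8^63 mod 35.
By Euler: 8^{24} ≡ 1 (mod 35) since gcd(8, 35) = 1. 63 = 2×24 + 15. So 8^{63} ≡ 8^{15} ≡ 22 (mod 35)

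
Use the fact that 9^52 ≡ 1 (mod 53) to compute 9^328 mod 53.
By Fermat: 9^{52} ≡ 1 (mod 53). 328 ≡ 16 (mod 52). So 9^{328} ≡ 9^{16} ≡ 13 (mod 53)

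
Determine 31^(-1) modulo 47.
Since 47 is prime, by Fermat 31^(-1) ≡ 31^{45} ≡ 44 (mod 47). Verify: 31 × 44 = 1364 ≡ 1 (mod 47)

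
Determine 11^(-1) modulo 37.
Since 37 is prime, by Fermat 11^(-1) ≡ 11^{35} ≡ 27 (mod 37). Verify: 11 × 27 = 297 ≡ 1 (mod 37)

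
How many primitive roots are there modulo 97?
There are φ(97-1) = φ(96) = 32 primitive roots modulo 97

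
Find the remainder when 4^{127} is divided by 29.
By Fermat: 4^{28} ≡ 1 mod 29. 127 = 4×28 + 15. So 4^{127} ≡ 4^{15} ≡ 4 mod 29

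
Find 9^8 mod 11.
By repeated squaring mod 11: 9^{1}≡9, 9^{2}≡4, 9^{4}≡5, 9^{8}≡3. So 9^{8} ≡ 3 mod 11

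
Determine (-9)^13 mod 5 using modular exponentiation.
Using Fermat: (-9)^{4} ≡ 1 (mod 5). 13 ≡ 1 (mod 4). So (-9)^{13} ≡ (-9)^{1} ≡ 1 (mod 5)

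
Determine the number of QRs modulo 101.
For prime 101, there are (p-1)/2 = (101-1)/2 = 50 quadratic residues (excluding 0).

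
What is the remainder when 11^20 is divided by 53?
By repeated squaring (mod 53): 11^{1}≡11, 11^{2}≡15, 11^{4}≡13, 11^{8}≡10, 11^{16}≡47. Then 11^{20} = 11^{16+4} ≡ 47 × 13 ≡ 28 (mod 53)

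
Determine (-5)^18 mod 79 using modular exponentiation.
By repeated squaring (mod 79): (-5)^{1}≡74, (-5)^{2}≡25, (-5)^{4}≡72, (-5)^{8}≡49, (-5)^{16}≡31. Then (-5)^{18} = (-5)^{16+2} ≡ 31 × 25 ≡ 64 (mod 79)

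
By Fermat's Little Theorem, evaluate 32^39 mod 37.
By Fermat: 32^{36} ≡ 1 mod 37. So 32^{39} = 32^{36} · 32^{3} ≡ 32^{3} ≡ 23 mod 37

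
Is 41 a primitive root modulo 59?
41^{29} ≡ 1 mod 59 and 29 < 58, so ord_59(41) = 29 ≠ 58 and 41 is not a primitive root.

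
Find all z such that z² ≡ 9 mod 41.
The square roots of 9 mod 41 are 38 and 3. Verify: 38² = 1444 ≡ 9 mod 41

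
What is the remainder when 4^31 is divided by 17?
Using Fermat: 4^{16} ≡ 1 (mod 17). 31 ≡ 15 (mod 16). So 4^{31} ≡ 4^{15} ≡ 13 (mod 17)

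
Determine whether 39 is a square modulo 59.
By Euler's criterion: 39^{29} ≡ 58 mod 59. Since this equals -1 (≡ 58), 39 is not a QR.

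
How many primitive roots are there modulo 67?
A prime p has φ(p-1) primitive roots; here φ(66) = 20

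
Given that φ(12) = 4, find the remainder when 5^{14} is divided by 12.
By Euler: 5^{4} ≡ 1 mod 12 since gcd(5, 12) = 1. 14 = 3×4 + 2. So 5^{14} ≡ 5^{2} ≡ 1 mod 12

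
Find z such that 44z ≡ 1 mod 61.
Since 61 is prime, by Fermat 44^(-1) ≡ 44^{59} ≡ 43 mod 61. Verify: 44 × 43 = 1892 ≡ 1 mod 61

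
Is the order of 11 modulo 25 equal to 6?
Powers of 11 mod 25: 11^1≡11, 11^2≡21, 11^3≡6, 11^4≡16, 11^5≡1. Already 11^5≡1, so the order is 5 < 6. No, the actual order is 5.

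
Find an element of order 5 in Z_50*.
11 has order 5 mod 50 since 11^{5} ≡ 1 (mod 50) and no smaller power works.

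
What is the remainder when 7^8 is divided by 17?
By repeated squaring mod 17: 7^{1}≡7, 7^{2}≡15, 7^{4}≡4, 7^{8}≡16. So 7^{8} ≡ 16 mod 17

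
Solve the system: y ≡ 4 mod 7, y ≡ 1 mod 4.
M = 7 × 4 = 28. M₁ = 4, y₁ ≡ 2 mod 7. M₂ = 7, y₂ ≡ 3 mod 4. y = 4×4×2 + 1×7×3 ≡ 25 mod 28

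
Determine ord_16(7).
Powers of 7 mod 16: 7^1≡7, 7^2≡1. So the order of 7 is 2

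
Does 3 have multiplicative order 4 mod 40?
Powers of 3 mod 40: 3^1≡3, 3^2≡9, 3^3≡27, 3^4≡1. First k with 3^k≡1 is k=4. Yes, ord_40(3) = 4.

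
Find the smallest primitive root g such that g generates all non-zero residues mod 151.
g = 6. For each prime q|150: 6^{75}≡150, 6^{50}≡32, 6^{30}≡59, none ≡ 1, so ord_151(6) = 150 and 6 is a primitive root.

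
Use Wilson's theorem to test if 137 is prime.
(136)! mod 137 = 136. Since 136 ≡ -1 mod 137, 137 is prime.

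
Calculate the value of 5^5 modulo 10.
By repeated squaring (mod 10): 5^{1}≡5, 5^{2}≡5, 5^{4}≡5. Then 5^{5} = 5^{4+1} ≡ 5 × 5 ≡ 5 (mod 10)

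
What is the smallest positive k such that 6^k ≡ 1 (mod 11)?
Powers of 6 mod 11: 6^1≡6, 6^2≡3, 6^3≡7, 6^4≡9, 6^5≡10, 6^6≡5, 6^7≡8, 6^8≡4, 6^9≡2, 6^10≡1. ord_11(6) = 10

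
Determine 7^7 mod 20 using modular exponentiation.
By repeated squaring (mod 20): 7^{1}≡7, 7^{2}≡9, 7^{4}≡1. Then 7^{7} = 7^{4+2+1} ≡ 1 × 9 × 7 ≡ 3 (mod 20)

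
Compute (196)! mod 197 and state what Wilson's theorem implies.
(196)! mod 197 = 196. Since this equals -1 (mod 197), Wilson confirms 197 is prime.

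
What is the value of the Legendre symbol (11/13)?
(11/13) = 11^{6} mod 13 = -1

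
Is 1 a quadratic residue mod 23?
By Euler's criterion: 1^{11} ≡ 1 (mod 23). Since this equals 1, 1 is a QR.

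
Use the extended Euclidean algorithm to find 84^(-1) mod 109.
Extended GCD: 84(-48) + 109(37) = 1. So 84^(-1) ≡ -48 ≡ 61 mod 109. Verify: 84 × 61 = 5124 ≡ 1 mod 109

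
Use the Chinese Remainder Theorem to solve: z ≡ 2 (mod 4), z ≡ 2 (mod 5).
M = 4 × 5 = 20. M₁ = 5, y₁ ≡ 1 (mod 4). M₂ = 4, y₂ ≡ 4 (mod 5). z = 2×5×1 + 2×4×4 ≡ 2 (mod 20)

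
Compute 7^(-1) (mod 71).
Since 71 is prime, by Fermat 7^(-1) ≡ 7^{69} ≡ 61 (mod 71). Verify: 7 × 61 = 427 ≡ 1 (mod 71)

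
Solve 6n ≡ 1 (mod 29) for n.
Since 29 is prime, by Fermat 6^(-1) ≡ 6^{27} ≡ 5 (mod 29). Verify: 6 × 5 = 30 ≡ 1 (mod 29)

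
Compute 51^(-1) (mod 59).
Since 59 is prime, by Fermat 51^(-1) ≡ 51^{57} ≡ 22 (mod 59). Verify: 51 × 22 = 1122 ≡ 1 (mod 59)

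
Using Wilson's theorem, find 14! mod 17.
(16)! = (14)! × (15) × (16) ≡ -1 mod 17. So (14)! ≡ -1 × [(16)(15)]^(-1) ≡ 8 mod 17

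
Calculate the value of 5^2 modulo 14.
5^{2} = 25 ≡ 11 (mod 14)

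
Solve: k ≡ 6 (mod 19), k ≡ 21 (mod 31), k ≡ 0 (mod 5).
M = 19 × 31 × 5 = 2945. M₁ = 155, y₁ ≡ 13 (mod 19). M₂ = 95, y₂ ≡ 16 (mod 31). M₃ = 589, y₃ ≡ 4 (mod 5). k = 6×155×13 + 21×95×16 + 0×589×4 ≡ 2780 (mod 2945)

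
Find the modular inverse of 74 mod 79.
Since 79 is prime, by Fermat 74^(-1) ≡ 74^{77} ≡ 63 (mod 79). Verify: 74 × 63 = 4662 ≡ 1 (mod 79)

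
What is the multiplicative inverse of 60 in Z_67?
Since 67 is prime, by Fermat 60^(-1) ≡ 60^{65} ≡ 19 mod 67. Verify: 60 × 19 = 1140 ≡ 1 mod 67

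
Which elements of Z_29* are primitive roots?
There are φ(28) = 12 primitive roots mod 29: {2, 3, 8, 10, 11, 14, 15, 18, 19, 21, 26, 27}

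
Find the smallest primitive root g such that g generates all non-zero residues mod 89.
g = 3. Powers: [3, 9, 27, 81, 65, 17, ...] generates all 88 non-zero residues.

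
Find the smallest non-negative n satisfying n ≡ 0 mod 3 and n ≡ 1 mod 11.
M = 3 × 11 = 33. M₁ = 11, y₁ ≡ 2 mod 3. M₂ = 3, y₂ ≡ 4 mod 11. n = 0×11×2 + 1×3×4 ≡ 12 mod 33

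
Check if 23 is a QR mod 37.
By Euler's criterion: 23^{18} ≡ 36 mod 37. Since this equals -1 (≡ 36), 23 is not a QR.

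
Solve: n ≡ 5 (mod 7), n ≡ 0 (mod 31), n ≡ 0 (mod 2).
M = 7 × 31 × 2 = 434. M₁ = 62, y₁ ≡ 6 (mod 7). M₂ = 14, y₂ ≡ 20 (mod 31). M₃ = 217, y₃ ≡ 1 (mod 2). n = 5×62×6 + 0×14×20 + 0×217×1 ≡ 124 (mod 434)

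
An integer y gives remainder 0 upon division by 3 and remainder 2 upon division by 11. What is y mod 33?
M = 3 × 11 = 33. M₁ = 11, y₁ ≡ 2 mod 3. M₂ = 3, y₂ ≡ 4 mod 11. y = 0×11×2 + 2×3×4 ≡ 24 mod 33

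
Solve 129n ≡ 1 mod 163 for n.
Since 163 is prime, by Fermat 129^(-1) ≡ 129^{161} ≡ 139 mod 163. Verify: 129 × 139 = 17931 ≡ 1 mod 163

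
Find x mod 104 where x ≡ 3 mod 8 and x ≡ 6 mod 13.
M = 8 × 13 = 104. M₁ = 13, y₁ ≡ 5 mod 8. M₂ = 8, y₂ ≡ 5 mod 13. x = 3×13×5 + 6×8×5 ≡ 19 mod 104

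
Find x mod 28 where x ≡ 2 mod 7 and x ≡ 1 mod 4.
M = 7 × 4 = 28. M₁ = 4, y₁ ≡ 2 mod 7. M₂ = 7, y₂ ≡ 3 mod 4. x = 2×4×2 + 1×7×3 ≡ 9 mod 28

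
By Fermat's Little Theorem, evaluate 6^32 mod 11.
By Fermat: 6^{10} ≡ 1 (mod 11). 32 = 3×10 + 2. So 6^{32} ≡ 6^{2} ≡ 3 (mod 11)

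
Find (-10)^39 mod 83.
By repeated squaring mod 83: (-10)^{1}≡73, (-10)^{2}≡17, (-10)^{4}≡40, (-10)^{8}≡23, (-10)^{16}≡31, (-10)^{32}≡48. Then (-10)^{39} = (-10)^{32+4+2+1} ≡ 48 × 40 × 17 × 73 ≡ 39 mod 83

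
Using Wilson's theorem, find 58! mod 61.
(60)! = (58)! × (59) × (60) ≡ -1 mod 61. So (58)! ≡ -1 × [(60)(59)]^(-1) ≡ 30 mod 61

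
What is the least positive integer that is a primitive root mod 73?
g = 5. For each prime q|72: 5^{36}≡72, 5^{24}≡8, none ≡ 1, so ord_73(5) = 72 and 5 is a primitive root.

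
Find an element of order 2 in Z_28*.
15 has order 2 mod 28 since 15^{2} ≡ 1 (mod 28) and no smaller power works.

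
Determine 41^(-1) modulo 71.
Since 71 is prime, by Fermat 41^(-1) ≡ 41^{69} ≡ 26 (mod 71). Verify: 41 × 26 = 1066 ≡ 1 (mod 71)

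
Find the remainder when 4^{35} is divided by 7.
By Fermat: 4^{6} ≡ 1 (mod 7). 35 = 5×6 + 5. So 4^{35} ≡ 4^{5} ≡ 2 (mod 7)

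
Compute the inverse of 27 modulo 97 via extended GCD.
Extended GCD: 27(18) + 97(-5) = 1. So 27^(-1) ≡ 18 mod 97. Verify: 27 × 18 = 486 ≡ 1 mod 97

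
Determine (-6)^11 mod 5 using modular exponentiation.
Using Fermat: (-6)^{4} ≡ 1 mod 5. 11 ≡ 3 mod 4. So (-6)^{11} ≡ (-6)^{3} ≡ 4 mod 5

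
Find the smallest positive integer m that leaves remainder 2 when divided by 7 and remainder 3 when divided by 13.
M = 7 × 13 = 91. M₁ = 13, y₁ ≡ 6 mod 7. M₂ = 7, y₂ ≡ 2 mod 13. m = 2×13×6 + 3×7×2 ≡ 16 mod 91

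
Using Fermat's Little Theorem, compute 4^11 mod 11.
By Fermat: 4^{10} ≡ 1 mod 11. So 4^{11} = 4^{10} · 4^{1} ≡ 4^{1} ≡ 4 mod 11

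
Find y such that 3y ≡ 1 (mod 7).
Since 7 is prime, by Fermat 3^(-1) ≡ 3^{5} ≡ 5 (mod 7). Verify: 3 × 5 = 15 ≡ 1 (mod 7)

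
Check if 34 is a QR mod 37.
By Euler's criterion: 34^{18} ≡ 1 mod 37. Since this equals 1, 34 is a QR.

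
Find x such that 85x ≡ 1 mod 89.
Since 89 is prime, by Fermat 85^(-1) ≡ 85^{87} ≡ 22 mod 89. Verify: 85 × 22 = 1870 ≡ 1 mod 89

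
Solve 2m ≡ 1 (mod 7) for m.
Since 7 is prime, by Fermat 2^(-1) ≡ 2^{5} ≡ 4 (mod 7). Verify: 2 × 4 = 8 ≡ 1 (mod 7)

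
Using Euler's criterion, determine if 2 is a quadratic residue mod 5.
By Euler's criterion: 2^{2} ≡ 4 (mod 5). Since this equals -1 (≡ 4), 2 is not a QR.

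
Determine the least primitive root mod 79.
g = 3. For each prime q|78: 3^{39}≡78, 3^{26}≡23, 3^{6}≡18, none ≡ 1, so ord_79(3) = 78 and 3 is a primitive root.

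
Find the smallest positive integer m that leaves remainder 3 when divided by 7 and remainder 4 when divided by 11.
M = 7 × 11 = 77. M₁ = 11, y₁ ≡ 2 (mod 7). M₂ = 7, y₂ ≡ 8 (mod 11). m = 3×11×2 + 4×7×8 ≡ 59 (mod 77)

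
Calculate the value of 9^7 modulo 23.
By repeated squaring mod 23: 9^{1}≡9, 9^{2}≡12, 9^{4}≡6. Then 9^{7} = 9^{4+2+1} ≡ 6 × 12 × 9 ≡ 4 mod 23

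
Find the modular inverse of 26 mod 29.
Since 29 is prime, by Fermat 26^(-1) ≡ 26^{27} ≡ 19 (mod 29). Verify: 26 × 19 = 494 ≡ 1 (mod 29)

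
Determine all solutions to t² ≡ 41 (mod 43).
The square roots of 41 mod 43 are 16 and 27. Verify: 16² = 256 ≡ 41 (mod 43)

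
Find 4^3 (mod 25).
4^{3} = 64 ≡ 14 (mod 25)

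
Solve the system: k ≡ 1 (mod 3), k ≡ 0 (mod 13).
M = 3 × 13 = 39. M₁ = 13, y₁ ≡ 1 (mod 3). M₂ = 3, y₂ ≡ 9 (mod 13). k = 1×13×1 + 0×3×9 ≡ 13 (mod 39)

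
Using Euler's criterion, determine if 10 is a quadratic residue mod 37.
By Euler's criterion: 10^{18} ≡ 1 mod 37. Since this equals 1, 10 is a QR.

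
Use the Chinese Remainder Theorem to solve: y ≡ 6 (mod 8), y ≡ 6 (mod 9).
M = 8 × 9 = 72. M₁ = 9, y₁ ≡ 1 (mod 8). M₂ = 8, y₂ ≡ 8 (mod 9). y = 6×9×1 + 6×8×8 ≡ 6 (mod 72)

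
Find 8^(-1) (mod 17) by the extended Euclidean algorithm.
Extended GCD: 8(-2) + 17(1) = 1. So 8^(-1) ≡ -2 ≡ 15 (mod 17). Verify: 8 × 15 = 120 ≡ 1 (mod 17)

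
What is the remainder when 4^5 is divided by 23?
By repeated squaring (mod 23): 4^{1}≡4, 4^{2}≡16, 4^{4}≡3. Then 4^{5} = 4^{4+1} ≡ 3 × 4 ≡ 12 (mod 23)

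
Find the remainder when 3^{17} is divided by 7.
By Fermat: 3^{6} ≡ 1 (mod 7). 17 = 2×6 + 5. So 3^{17} ≡ 3^{5} ≡ 5 (mod 7)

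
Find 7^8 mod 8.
By repeated squaring mod 8: 7^{1}≡7, 7^{2}≡1, 7^{4}≡1, 7^{8}≡1. So 7^{8} ≡ 1 mod 8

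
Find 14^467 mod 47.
Using Fermat: 14^{46} ≡ 1 mod 47. 467 ≡ 7 mod 46. So 14^{467} ≡ 14^{7} ≡ 24 mod 47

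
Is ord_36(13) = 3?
Powers of 13 mod 36: 13^1≡13, 13^2≡25, 13^3≡1. First k with 13^k≡1 is k=3. Yes, ord_36(13) = 3.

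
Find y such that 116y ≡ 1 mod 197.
Since 197 is prime, by Fermat 116^(-1) ≡ 116^{195} ≡ 107 mod 197. Verify: 116 × 107 = 12412 ≡ 1 mod 197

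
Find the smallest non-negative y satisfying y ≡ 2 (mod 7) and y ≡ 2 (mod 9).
M = 7 × 9 = 63. M₁ = 9, y₁ ≡ 4 (mod 7). M₂ = 7, y₂ ≡ 4 (mod 9). y = 2×9×4 + 2×7×4 ≡ 2 (mod 63)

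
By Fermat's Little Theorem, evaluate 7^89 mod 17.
By Fermat: 7^{16} ≡ 1 (mod 17). 89 = 5×16 + 9. So 7^{89} ≡ 7^{9} ≡ 10 (mod 17)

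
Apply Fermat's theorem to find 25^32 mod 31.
By Fermat: 25^{30} ≡ 1 mod 31. So 25^{32} = 25^{30} · 25^{2} ≡ 25^{2} ≡ 5 mod 31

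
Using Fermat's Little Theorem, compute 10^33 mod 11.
By Fermat: 10^{10} ≡ 1 mod 11. 33 = 3×10 + 3. So 10^{33} ≡ 10^{3} ≡ 10 mod 11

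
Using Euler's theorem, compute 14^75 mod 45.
By Euler: 14^{24} ≡ 1 mod 45 since gcd(14, 45) = 1. 75 = 3×24 + 3. So 14^{75} ≡ 14^{3} ≡ 44 mod 45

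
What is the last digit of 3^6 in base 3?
By repeated squaring (mod 3): 3^{1}≡0, 3^{2}≡0, 3^{4}≡0. Then 3^{6} = 3^{4+2} ≡ 0 × 0 ≡ 0 (mod 3)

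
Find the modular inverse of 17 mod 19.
Since 19 is prime, by Fermat 17^(-1) ≡ 17^{17} ≡ 9 (mod 19). Verify: 17 × 9 = 153 ≡ 1 (mod 19)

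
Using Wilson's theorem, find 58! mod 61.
(60)! = (58)! × (59) × (60) ≡ -1 (mod 61). So (58)! ≡ -1 × [(60)(59)]^(-1) ≡ 30 (mod 61)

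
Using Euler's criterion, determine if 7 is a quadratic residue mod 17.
By Euler's criterion: 7^{8} ≡ 16 mod 17. Since this equals -1 (≡ 16), 7 is not a QR.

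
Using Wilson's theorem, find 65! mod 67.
(66)! = (65)! × (66) ≡ -1 mod 67. So (65)! ≡ -1 × (66)^(-1) ≡ (-1)×(-1) = 1 mod 67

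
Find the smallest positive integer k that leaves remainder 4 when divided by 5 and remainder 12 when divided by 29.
M = 5 × 29 = 145. M₁ = 29, y₁ ≡ 4 (mod 5). M₂ = 5, y₂ ≡ 6 (mod 29). k = 4×29×4 + 12×5×6 ≡ 99 (mod 145)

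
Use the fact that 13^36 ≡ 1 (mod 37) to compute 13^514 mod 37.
By Fermat: 13^{36} ≡ 1 (mod 37). 514 ≡ 10 (mod 36). So 13^{514} ≡ 13^{10} ≡ 4 (mod 37)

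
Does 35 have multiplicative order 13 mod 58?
Powers of 35 mod 58: 35^1≡35, 35^2≡7, 35^3≡13, 35^4≡49, 35^5≡33, 35^6≡53, 35^7≡57, 35^8≡23, 35^9≡51, 35^10≡45, 35^11≡9, 35^12≡25, 35^13≡5, 35^14≡1. 35^13≡5≢1, so ord ≠ 13. No, the actual order is 14.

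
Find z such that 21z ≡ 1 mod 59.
Since 59 is prime, by Fermat 21^(-1) ≡ 21^{57} ≡ 45 mod 59. Verify: 21 × 45 = 945 ≡ 1 mod 59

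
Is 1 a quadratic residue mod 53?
By Euler's criterion: 1^{26} ≡ 1 mod 53. Since this equals 1, 1 is a QR.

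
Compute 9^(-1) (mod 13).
Since 13 is prime, by Fermat 9^(-1) ≡ 9^{11} ≡ 3 (mod 13). Verify: 9 × 3 = 27 ≡ 1 (mod 13)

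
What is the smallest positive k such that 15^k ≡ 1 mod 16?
Powers of 15 mod 16: 15^1≡15, 15^2≡1. So the order of 15 is 2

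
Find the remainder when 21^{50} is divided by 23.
By Fermat: 21^{22} ≡ 1 mod 23. 50 = 2×22 + 6. So 21^{50} ≡ 21^{6} ≡ 18 mod 23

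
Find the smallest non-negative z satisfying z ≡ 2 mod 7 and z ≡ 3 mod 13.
M = 7 × 13 = 91. M₁ = 13, y₁ ≡ 6 mod 7. M₂ = 7, y₂ ≡ 2 mod 13. z = 2×13×6 + 3×7×2 ≡ 16 mod 91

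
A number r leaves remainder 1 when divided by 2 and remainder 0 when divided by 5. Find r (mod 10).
M = 2 × 5 = 10. M₁ = 5, y₁ ≡ 1 (mod 2). M₂ = 2, y₂ ≡ 3 (mod 5). r = 1×5×1 + 0×2×3 ≡ 5 (mod 10)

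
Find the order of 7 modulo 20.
Powers of 7 mod 20: 7^1≡7, 7^2≡9, 7^3≡3, 7^4≡1. So the order of 7 is 4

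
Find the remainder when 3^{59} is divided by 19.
By Fermat: 3^{18} ≡ 1 mod 19. 59 = 3×18 + 5. So 3^{59} ≡ 3^{5} ≡ 15 mod 19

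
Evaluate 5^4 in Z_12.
5^{4} = 625 ≡ 1 mod 12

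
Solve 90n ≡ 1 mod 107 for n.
Since 107 is prime, by Fermat 90^(-1) ≡ 90^{105} ≡ 44 mod 107. Verify: 90 × 44 = 3960 ≡ 1 mod 107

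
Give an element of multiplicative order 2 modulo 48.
7 has order 2 mod 48 since 7^{2} ≡ 1 mod 48 and no smaller power works.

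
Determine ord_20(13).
Powers of 13 mod 20: 13^1≡13, 13^2≡9, 13^3≡17, 13^4≡1. Order = 4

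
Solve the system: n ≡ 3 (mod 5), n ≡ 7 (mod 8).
M = 5 × 8 = 40. M₁ = 8, y₁ ≡ 2 (mod 5). M₂ = 5, y₂ ≡ 5 (mod 8). n = 3×8×2 + 7×5×5 ≡ 23 (mod 40)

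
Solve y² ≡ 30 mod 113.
The square roots of 30 mod 113 are 16 and 97. Verify: 16² = 256 ≡ 30 mod 113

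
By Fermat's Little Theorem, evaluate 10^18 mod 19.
By Fermat's Little Theorem, 10^{18} ≡ 1 (mod 19) since 19 is prime and gcd(10, 19) = 1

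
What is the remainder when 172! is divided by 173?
By Wilson's theorem, (172)! ≡ -1 ≡ 172 mod 173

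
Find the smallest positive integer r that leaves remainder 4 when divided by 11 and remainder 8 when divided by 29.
M = 11 × 29 = 319. M₁ = 29, y₁ ≡ 8 (mod 11). M₂ = 11, y₂ ≡ 8 (mod 29). r = 4×29×8 + 8×11×8 ≡ 37 (mod 319)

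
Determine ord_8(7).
Powers of 7 mod 8: 7^1≡7, 7^2≡1. ord_8(7) = 2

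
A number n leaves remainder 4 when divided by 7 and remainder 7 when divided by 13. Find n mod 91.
M = 7 × 13 = 91. M₁ = 13, y₁ ≡ 6 mod 7. M₂ = 7, y₂ ≡ 2 mod 13. n = 4×13×6 + 7×7×2 ≡ 46 mod 91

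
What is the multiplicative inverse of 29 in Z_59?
Since 59 is prime, by Fermat 29^(-1) ≡ 29^{57} ≡ 57 mod 59. Verify: 29 × 57 = 1653 ≡ 1 mod 59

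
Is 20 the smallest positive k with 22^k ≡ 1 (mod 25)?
Powers of 22 mod 25: 22^1≡22, 22^2≡9, 22^3≡23, 22^4≡6, 22^5≡7, 22^6≡4, 22^7≡13, 22^8≡11, 22^9≡17, 22^10≡24, 22^11≡3, 22^12≡16, 22^13≡2, 22^14≡19, 22^15≡18, 22^16≡21, 22^17≡12, 22^18≡14, 22^19≡8, 22^20≡1. First k with 22^k≡1 is k=20. Yes, ord_25(22) = 20.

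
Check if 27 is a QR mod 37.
By Euler's criterion: 27^{18} ≡ 1 mod 37. Since this equals 1, 27 is a QR.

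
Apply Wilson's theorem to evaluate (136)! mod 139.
(138)! = (136)! × (137) × (138) ≡ -1 mod 139. So (136)! ≡ -1 × [(138)(137)]^(-1) ≡ 69 mod 139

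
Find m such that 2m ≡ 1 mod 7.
Since 7 is prime, by Fermat 2^(-1) ≡ 2^{5} ≡ 4 mod 7. Verify: 2 × 4 = 8 ≡ 1 mod 7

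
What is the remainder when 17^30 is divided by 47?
By repeated squaring mod 47: 17^{1}≡17, 17^{2}≡7, 17^{4}≡2, 17^{8}≡4, 17^{16}≡16. Then 17^{30} = 17^{16+8+4+2} ≡ 16 × 4 × 2 × 7 ≡ 3 mod 47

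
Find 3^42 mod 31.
Using Fermat: 3^{30} ≡ 1 mod 31. 42 ≡ 12 mod 30. So 3^{42} ≡ 3^{12} ≡ 8 mod 31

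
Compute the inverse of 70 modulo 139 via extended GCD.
Extended GCD: 70(2) + 139(-1) = 1. So 70^(-1) ≡ 2 (mod 139). Verify: 70 × 2 = 140 ≡ 1 (mod 139)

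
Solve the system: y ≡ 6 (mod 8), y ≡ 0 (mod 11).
M = 8 × 11 = 88. M₁ = 11, y₁ ≡ 3 (mod 8). M₂ = 8, y₂ ≡ 7 (mod 11). y = 6×11×3 + 0×8×7 ≡ 22 (mod 88)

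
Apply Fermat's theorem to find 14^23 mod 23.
By Fermat: 14^{22} ≡ 1 mod 23. So 14^{23} = 14^{22} · 14^{1} ≡ 14^{1} ≡ 14 mod 23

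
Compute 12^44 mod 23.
Using Fermat: 12^{22} ≡ 1 (mod 23). 44 ≡ 0 (mod 22). So 12^{44} ≡ 12^{0} ≡ 1 (mod 23)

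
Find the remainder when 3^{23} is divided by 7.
By Fermat: 3^{6} ≡ 1 mod 7. 23 = 3×6 + 5. So 3^{23} ≡ 3^{5} ≡ 5 mod 7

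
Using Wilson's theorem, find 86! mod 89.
(88)! = (86)! × (87) × (88) ≡ -1 mod 89. So (86)! ≡ -1 × [(88)(87)]^(-1) ≡ 44 mod 89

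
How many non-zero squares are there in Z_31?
For prime 31, there are (p-1)/2 = (31-1)/2 = 15 quadratic residues (excluding 0).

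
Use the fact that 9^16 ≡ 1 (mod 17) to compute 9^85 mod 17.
By Fermat: 9^{16} ≡ 1 (mod 17). 85 = 5×16 + 5. So 9^{85} ≡ 9^{5} ≡ 8 (mod 17)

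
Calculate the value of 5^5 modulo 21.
By repeated squaring mod 21: 5^{1}≡5, 5^{2}≡4, 5^{4}≡16. Then 5^{5} = 5^{4+1} ≡ 16 × 5 ≡ 17 mod 21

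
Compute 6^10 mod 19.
By repeated squaring (mod 19): 6^{1}≡6, 6^{2}≡17, 6^{4}≡4, 6^{8}≡16. Then 6^{10} = 6^{8+2} ≡ 16 × 17 ≡ 6 (mod 19)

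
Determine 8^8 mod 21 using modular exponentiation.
By repeated squaring mod 21: 8^{1}≡8, 8^{2}≡1, 8^{4}≡1, 8^{8}≡1. So 8^{8} ≡ 1 mod 21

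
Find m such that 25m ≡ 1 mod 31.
Since 31 is prime, by Fermat 25^(-1) ≡ 25^{29} ≡ 5 mod 31. Verify: 25 × 5 = 125 ≡ 1 mod 31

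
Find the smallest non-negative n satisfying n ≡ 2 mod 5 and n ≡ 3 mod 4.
M = 5 × 4 = 20. M₁ = 4, y₁ ≡ 4 mod 5. M₂ = 5, y₂ ≡ 1 mod 4. n = 2×4×4 + 3×5×1 ≡ 7 mod 20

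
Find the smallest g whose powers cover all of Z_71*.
g = 7. Powers: [7, 49, 59, 58, 51, 2, 14, ...] generates all 70 non-zero residues.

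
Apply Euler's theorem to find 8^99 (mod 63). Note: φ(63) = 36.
By Euler: 8^{36} ≡ 1 (mod 63) since gcd(8, 63) = 1. 99 = 2×36 + 27. So 8^{99} ≡ 8^{27} ≡ 8 (mod 63)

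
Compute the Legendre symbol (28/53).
(28/53) = 28^{26} mod 53 = 1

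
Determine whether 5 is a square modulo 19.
By Euler's criterion: 5^{9} ≡ 1 (mod 19). Since this equals 1, 5 is a QR.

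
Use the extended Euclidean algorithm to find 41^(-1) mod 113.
Extended GCD: 41(-11) + 113(4) = 1. So 41^(-1) ≡ -11 ≡ 102 mod 113. Verify: 41 × 102 = 4182 ≡ 1 mod 113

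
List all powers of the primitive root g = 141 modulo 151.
141^1, 141^2, ..., 141^{150} mod 151: [141, 100, 57, 34, 113, 78, 126, 99, 67, 85, 56, 44, 13, 21, 92, 137, 140, 110, 108, 128, 79, 116, 48, 124, 119, 18, 122, 139, 120, 8, 71, 45, 3, 121, 149, 20, 102, 37, 83, 76, 146, 50, 104, 17, 132, 39, 63, 125, 109, 118, 28, 22, 82, 86, 46, 144, 70, 55, 54, 64, 115, 58, 24, 62, 135, 9, 61, 145, 60, 4, 111, 98, 77, 136, 150, 10, 51, 94, 117, 38, 73, 25, 52, 84, 66, 95, 107, 138, 130, 59, 14, 11, 41, 43, 23, 72, 35, 103, 27, 32, 133, 29, 12, 31, 143, 80, 106, 148, 30, 2, 131, 49, 114, 68, 75, 5, 101, 47, 134, 19, 112, 88, 26, 42, 33, 123, 129, 69, 65, 105, 7, 81, 96, 97, 87, 36, 93, 127, 89, 16, 142, 90, 6, 91, 147, 40, 53, 74, 15, 1]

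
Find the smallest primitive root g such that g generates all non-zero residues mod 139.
g = 2. Powers: [2, 4, 8, 16, 32, 64, 128, 117, 95, 51, ...] generates all 138 non-zero residues.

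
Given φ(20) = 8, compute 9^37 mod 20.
By Euler: 9^{8} ≡ 1 (mod 20) since gcd(9, 20) = 1. 37 = 4×8 + 5. So 9^{37} ≡ 9^{5} ≡ 9 (mod 20)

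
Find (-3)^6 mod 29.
By repeated squaring mod 29: (-3)^{1}≡26, (-3)^{2}≡9, (-3)^{4}≡23. Then (-3)^{6} = (-3)^{4+2} ≡ 23 × 9 ≡ 4 mod 29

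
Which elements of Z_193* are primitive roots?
There are φ(192) = 64 primitive roots mod 193: {5, 10, 15, 17, 19, 22, 26, 30, 34, 37, 38, 40, 41, 44, 45, 47, 51, 52, 53, 57, 58, 61, 66, 70, 73, 77, 78, 79, 80, 82, 90, 91, 102, 103, 111, 113, 114, 115, 116, 120, 123, 127, 132, 135, 136, 140, 141, 142, 146, 148, 149, 152, 153, 155, 156, 159, 163, 167, 171, 174, 176, 178, 183, 188}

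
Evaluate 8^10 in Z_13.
By repeated squaring mod 13: 8^{1}≡8, 8^{2}≡12, 8^{4}≡1, 8^{8}≡1. Then 8^{10} = 8^{8+2} ≡ 1 × 12 ≡ 12 mod 13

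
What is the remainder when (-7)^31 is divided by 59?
By repeated squaring mod 59: (-7)^{1}≡52, (-7)^{2}≡49, (-7)^{4}≡41, (-7)^{8}≡29, (-7)^{16}≡15. Then (-7)^{31} = (-7)^{16+8+4+2+1} ≡ 15 × 29 × 41 × 49 × 52 ≡ 10 mod 59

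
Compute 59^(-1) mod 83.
Since 83 is prime, by Fermat 59^(-1) ≡ 59^{81} ≡ 38 mod 83. Verify: 59 × 38 = 2242 ≡ 1 mod 83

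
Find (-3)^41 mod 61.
By repeated squaring mod 61: (-3)^{1}≡58, (-3)^{2}≡9, (-3)^{4}≡20, (-3)^{8}≡34, (-3)^{16}≡58, (-3)^{32}≡9. Then (-3)^{41} = (-3)^{32+8+1} ≡ 9 × 34 × 58 ≡ 58 mod 61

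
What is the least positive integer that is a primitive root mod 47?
g = 5. For each prime q|46: 5^{23}≡46, 5^{2}≡25, none ≡ 1, so ord_47(5) = 46 and 5 is a primitive root.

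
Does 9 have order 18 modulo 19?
9^{9} ≡ 1 (mod 19) and 9 < 18, so ord_19(9) = 9 ≠ 18 and 9 is not a primitive root.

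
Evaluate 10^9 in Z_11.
By repeated squaring (mod 11): 10^{1}≡10, 10^{2}≡1, 10^{4}≡1, 10^{8}≡1. Then 10^{9} = 10^{8+1} ≡ 1 × 10 ≡ 10 (mod 11)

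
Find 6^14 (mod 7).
Using Fermat: 6^{6} ≡ 1 (mod 7). 14 ≡ 2 (mod 6). So 6^{14} ≡ 6^{2} ≡ 1 (mod 7)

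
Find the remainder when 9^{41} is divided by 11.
By Fermat: 9^{10} ≡ 1 (mod 11). 41 = 4×10 + 1. So 9^{41} ≡ 9^{1} ≡ 9 (mod 11)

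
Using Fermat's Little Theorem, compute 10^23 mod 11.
By Fermat: 10^{10} ≡ 1 (mod 11). 23 = 2×10 + 3. So 10^{23} ≡ 10^{3} ≡ 10 (mod 11)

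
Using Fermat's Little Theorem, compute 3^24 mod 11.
By Fermat: 3^{10} ≡ 1 (mod 11). 24 = 2×10 + 4. So 3^{24} ≡ 3^{4} ≡ 4 (mod 11)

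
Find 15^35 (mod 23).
Using Fermat: 15^{22} ≡ 1 (mod 23). 35 ≡ 13 (mod 22). So 15^{35} ≡ 15^{13} ≡ 5 (mod 23)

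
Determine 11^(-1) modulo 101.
Since 101 is prime, by Fermat 11^(-1) ≡ 11^{99} ≡ 46 (mod 101). Verify: 11 × 46 = 506 ≡ 1 (mod 101)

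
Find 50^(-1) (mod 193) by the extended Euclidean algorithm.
Extended GCD: 50(-27) + 193(7) = 1. So 50^(-1) ≡ -27 ≡ 166 (mod 193). Verify: 50 × 166 = 8300 ≡ 1 (mod 193)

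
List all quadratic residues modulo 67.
Quadratic residues modulo 67: {1, 4, 6, 9, 10, 14, 15, 16, 17, 19, 21, 22, 23, 24, 25, 26, 29, 33, 35, 36, 37, 39, 40, 47, 49, 54, 55, 56, 59, 60, 62, 64, 65}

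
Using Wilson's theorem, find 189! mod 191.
(190)! = (189)! × (190) ≡ -1 mod 191. So (189)! ≡ -1 × (190)^(-1) ≡ (-1)×(-1) = 1 mod 191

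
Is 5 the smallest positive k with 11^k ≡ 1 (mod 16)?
Powers of 11 mod 16: 11^1≡11, 11^2≡9, 11^3≡3, 11^4≡1. Already 11^4≡1, so the order is 4 < 5. No, the actual order is 4.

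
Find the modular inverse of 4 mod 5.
Since 5 is prime, by Fermat 4^(-1) ≡ 4^{3} ≡ 4 mod 5. Verify: 4 × 4 = 16 ≡ 1 mod 5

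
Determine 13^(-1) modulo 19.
Since 19 is prime, by Fermat 13^(-1) ≡ 13^{17} ≡ 3 mod 19. Verify: 13 × 3 = 39 ≡ 1 mod 19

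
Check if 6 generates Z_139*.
6^{23} ≡ 1 mod 139 and 23 < 138, so ord_139(6) = 23 ≠ 138 and 6 is not a primitive root.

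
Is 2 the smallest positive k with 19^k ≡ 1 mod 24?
Powers of 19 mod 24: 19^1≡19, 19^2≡1. First k with 19^k≡1 is k=2. Yes, ord_24(19) = 2.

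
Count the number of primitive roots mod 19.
A prime p has φ(p-1) primitive roots; here φ(18) = 6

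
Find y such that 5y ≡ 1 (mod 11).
Since 11 is prime, by Fermat 5^(-1) ≡ 5^{9} ≡ 9 (mod 11). Verify: 5 × 9 = 45 ≡ 1 (mod 11)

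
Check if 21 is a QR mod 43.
By Euler's criterion: 21^{21} ≡ 1 mod 43. Since this equals 1, 21 is a QR.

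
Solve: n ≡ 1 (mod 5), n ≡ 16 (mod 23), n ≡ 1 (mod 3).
M = 5 × 23 × 3 = 345. M₁ = 69, y₁ ≡ 4 (mod 5). M₂ = 15, y₂ ≡ 20 (mod 23). M₃ = 115, y₃ ≡ 1 (mod 3). n = 1×69×4 + 16×15×20 + 1×115×1 ≡ 16 (mod 345)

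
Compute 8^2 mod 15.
8^{2} = 64 ≡ 4 mod 15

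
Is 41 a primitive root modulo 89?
ord_89(41) divides 88. For each prime q|88: 41^{44}≡88, 41^{8}≡32, none ≡ 1. So 41 has order 88 and is a primitive root mod 89.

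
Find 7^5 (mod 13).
By repeated squaring (mod 13): 7^{1}≡7, 7^{2}≡10, 7^{4}≡9. Then 7^{5} = 7^{4+1} ≡ 9 × 7 ≡ 11 (mod 13)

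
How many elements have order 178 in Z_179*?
Number of primitive roots mod 179 = φ(p-1) = φ(178) = 88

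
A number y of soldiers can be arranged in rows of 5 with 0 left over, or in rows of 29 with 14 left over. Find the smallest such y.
M = 5 × 29 = 145. M₁ = 29, y₁ ≡ 4 mod 5. M₂ = 5, y₂ ≡ 6 mod 29. y = 0×29×4 + 14×5×6 ≡ 130 mod 145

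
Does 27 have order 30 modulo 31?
27^{10} ≡ 1 mod 31 and 10 < 30, so ord_31(27) = 10 ≠ 30 and 27 is not a primitive root.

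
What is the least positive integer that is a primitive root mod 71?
g = 7. Powers: [7, 49, 59, 58, 51, 2, 14, 27, 47, ...] generates all 70 non-zero residues.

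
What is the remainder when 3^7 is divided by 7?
Using Fermat: 3^{6} ≡ 1 mod 7. 7 ≡ 1 mod 6. So 3^{7} ≡ 3^{1} ≡ 3 mod 7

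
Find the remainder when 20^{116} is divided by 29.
By Fermat: 20^{28} ≡ 1 (mod 29). 116 = 4×28 + 4. So 20^{116} ≡ 20^{4} ≡ 7 (mod 29)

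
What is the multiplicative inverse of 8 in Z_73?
Since 73 is prime, by Fermat 8^(-1) ≡ 8^{71} ≡ 64 (mod 73). Verify: 8 × 64 = 512 ≡ 1 (mod 73)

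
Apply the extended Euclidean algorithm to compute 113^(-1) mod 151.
Extended GCD: 113(-4) + 151(3) = 1. So 113^(-1) ≡ -4 ≡ 147 mod 151. Verify: 113 × 147 = 16611 ≡ 1 mod 151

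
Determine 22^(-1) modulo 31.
Since 31 is prime, by Fermat 22^(-1) ≡ 22^{29} ≡ 24 (mod 31). Verify: 22 × 24 = 528 ≡ 1 (mod 31)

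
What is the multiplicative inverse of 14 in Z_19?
Since 19 is prime, by Fermat 14^(-1) ≡ 14^{17} ≡ 15 (mod 19). Verify: 14 × 15 = 210 ≡ 1 (mod 19)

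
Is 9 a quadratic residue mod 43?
By Euler's criterion: 9^{21} ≡ 1 (mod 43). Since this equals 1, 9 is a QR.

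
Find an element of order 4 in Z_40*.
3 has order 4 mod 40 since 3^{4} ≡ 1 mod 40 and no smaller power works.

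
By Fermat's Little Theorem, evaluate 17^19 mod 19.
By Fermat: 17^{18} ≡ 1 (mod 19). So 17^{19} = 17^{18} · 17^{1} ≡ 17^{1} ≡ 17 (mod 19)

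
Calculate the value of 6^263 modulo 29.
Using Fermat: 6^{28} ≡ 1 mod 29. 263 ≡ 11 mod 28. So 6^{263} ≡ 6^{11} ≡ 9 mod 29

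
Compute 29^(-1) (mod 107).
Since 107 is prime, by Fermat 29^(-1) ≡ 29^{105} ≡ 48 (mod 107). Verify: 29 × 48 = 1392 ≡ 1 (mod 107)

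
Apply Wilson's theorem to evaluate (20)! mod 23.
(22)! = (20)! × (21) × (22) ≡ -1 mod 23. So (20)! ≡ -1 × [(22)(21)]^(-1) ≡ 11 mod 23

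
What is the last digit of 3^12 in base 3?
By repeated squaring mod 3: 3^{1}≡0, 3^{2}≡0, 3^{4}≡0, 3^{8}≡0. Then 3^{12} = 3^{8+4} ≡ 0 × 0 ≡ 0 mod 3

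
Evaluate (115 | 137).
(115/137) = 115^{68} mod 137 = 1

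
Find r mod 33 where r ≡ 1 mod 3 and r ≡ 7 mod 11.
M = 3 × 11 = 33. M₁ = 11, y₁ ≡ 2 mod 3. M₂ = 3, y₂ ≡ 4 mod 11. r = 1×11×2 + 7×3×4 ≡ 7 mod 33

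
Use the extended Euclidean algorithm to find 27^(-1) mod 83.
Extended GCD: 27(40) + 83(-13) = 1. So 27^(-1) ≡ 40 mod 83. Verify: 27 × 40 = 1080 ≡ 1 mod 83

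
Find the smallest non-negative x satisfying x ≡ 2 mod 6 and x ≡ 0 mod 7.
M = 6 × 7 = 42. M₁ = 7, y₁ ≡ 1 mod 6. M₂ = 6, y₂ ≡ 6 mod 7. x = 2×7×1 + 0×6×6 ≡ 14 mod 42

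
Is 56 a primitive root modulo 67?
56^{33} ≡ 1 mod 67 and 33 < 66, so ord_67(56) = 33 ≠ 66 and 56 is not a primitive root.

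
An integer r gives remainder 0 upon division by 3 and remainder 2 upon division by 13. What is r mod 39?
M = 3 × 13 = 39. M₁ = 13, y₁ ≡ 1 mod 3. M₂ = 3, y₂ ≡ 9 mod 13. r = 0×13×1 + 2×3×9 ≡ 15 mod 39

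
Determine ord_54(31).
Powers of 31 mod 54: 31^1≡31, 31^2≡43, 31^3≡37, 31^4≡13, 31^5≡25, 31^6≡19, 31^7≡49, 31^8≡7, 31^9≡1. ord_54(31) = 9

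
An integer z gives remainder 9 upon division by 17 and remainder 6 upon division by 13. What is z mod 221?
M = 17 × 13 = 221. M₁ = 13, y₁ ≡ 4 mod 17. M₂ = 17, y₂ ≡ 10 mod 13. z = 9×13×4 + 6×17×10 ≡ 162 mod 221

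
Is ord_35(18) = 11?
Powers of 18 mod 35: 18^1≡18, 18^2≡9, 18^3≡22, 18^4≡11, 18^5≡23, 18^6≡29, 18^7≡32, 18^8≡16, 18^9≡8, 18^10≡4, 18^11≡2, 18^12≡1. 18^11≡2≢1, so ord ≠ 11. No, the actual order is 12.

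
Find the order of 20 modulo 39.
Powers of 20 mod 39: 20^1≡20, 20^2≡10, 20^3≡5, 20^4≡22, 20^5≡11, 20^6≡25, 20^7≡32, 20^8≡16, 20^9≡8, 20^10≡4, 20^11≡2, 20^12≡1. So the order of 20 is 12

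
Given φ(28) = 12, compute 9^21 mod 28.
By Euler: 9^{12} ≡ 1 mod 28 since gcd(9, 28) = 1. 21 = 1×12 + 9. So 9^{21} ≡ 9^{9} ≡ 1 mod 28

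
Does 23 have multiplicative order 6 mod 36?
Powers of 23 mod 36: 23^1≡23, 23^2≡25, 23^3≡35, 23^4≡13, 23^5≡11, 23^6≡1. First k with 23^k≡1 is k=6. Yes, ord_36(23) = 6.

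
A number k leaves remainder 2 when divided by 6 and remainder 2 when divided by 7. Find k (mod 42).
M = 6 × 7 = 42. M₁ = 7, y₁ ≡ 1 (mod 6). M₂ = 6, y₂ ≡ 6 (mod 7). k = 2×7×1 + 2×6×6 ≡ 2 (mod 42)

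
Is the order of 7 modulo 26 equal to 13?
Powers of 7 mod 26: 7^1≡7, 7^2≡23, 7^3≡5, 7^4≡9, 7^5≡11, 7^6≡25, 7^7≡19, 7^8≡3, 7^9≡21, 7^10≡17, 7^11≡15, 7^12≡1. Already 7^12≡1, so the order is 12 < 13. No, the actual order is 12.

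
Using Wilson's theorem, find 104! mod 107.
(106)! = (104)! × (105) × (106) ≡ -1 mod 107. So (104)! ≡ -1 × [(106)(105)]^(-1) ≡ 53 mod 107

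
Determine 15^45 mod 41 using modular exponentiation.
Using Fermat: 15^{40} ≡ 1 (mod 41). 45 ≡ 5 (mod 40). So 15^{45} ≡ 15^{5} ≡ 14 (mod 41)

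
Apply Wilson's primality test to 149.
(148)! mod 149 = 148. Since 148 ≡ -1 mod 149, 149 is prime.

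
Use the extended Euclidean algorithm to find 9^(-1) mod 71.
Extended GCD: 9(8) + 71(-1) = 1. So 9^(-1) ≡ 8 mod 71. Verify: 9 × 8 = 72 ≡ 1 mod 71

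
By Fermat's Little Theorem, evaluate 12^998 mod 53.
By Fermat: 12^{52} ≡ 1 mod 53. 998 ≡ 10 mod 52. So 12^{998} ≡ 12^{10} ≡ 9 mod 53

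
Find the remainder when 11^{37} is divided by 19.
By Fermat: 11^{18} ≡ 1 mod 19. 37 = 2×18 + 1. So 11^{37} ≡ 11^{1} ≡ 11 mod 19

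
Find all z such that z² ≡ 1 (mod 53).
The square roots of 1 mod 53 are 1 and 52. Verify: 1² = 1 ≡ 1 (mod 53)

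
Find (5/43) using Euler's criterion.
(5/43) = 5^{21} mod 43 = -1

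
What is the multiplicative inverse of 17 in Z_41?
Since 41 is prime, by Fermat 17^(-1) ≡ 17^{39} ≡ 29 mod 41. Verify: 17 × 29 = 493 ≡ 1 mod 41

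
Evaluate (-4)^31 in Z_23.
Using Fermat: (-4)^{22} ≡ 1 mod 23. 31 ≡ 9 mod 22. So (-4)^{31} ≡ (-4)^{9} ≡ 10 mod 23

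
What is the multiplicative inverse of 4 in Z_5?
Since 5 is prime, by Fermat 4^(-1) ≡ 4^{3} ≡ 4 mod 5. Verify: 4 × 4 = 16 ≡ 1 mod 5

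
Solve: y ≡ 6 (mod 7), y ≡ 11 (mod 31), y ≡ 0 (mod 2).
M = 7 × 31 × 2 = 434. M₁ = 62, y₁ ≡ 6 (mod 7). M₂ = 14, y₂ ≡ 20 (mod 31). M₃ = 217, y₃ ≡ 1 (mod 2). y = 6×62×6 + 11×14×20 + 0×217×1 ≡ 104 (mod 434)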